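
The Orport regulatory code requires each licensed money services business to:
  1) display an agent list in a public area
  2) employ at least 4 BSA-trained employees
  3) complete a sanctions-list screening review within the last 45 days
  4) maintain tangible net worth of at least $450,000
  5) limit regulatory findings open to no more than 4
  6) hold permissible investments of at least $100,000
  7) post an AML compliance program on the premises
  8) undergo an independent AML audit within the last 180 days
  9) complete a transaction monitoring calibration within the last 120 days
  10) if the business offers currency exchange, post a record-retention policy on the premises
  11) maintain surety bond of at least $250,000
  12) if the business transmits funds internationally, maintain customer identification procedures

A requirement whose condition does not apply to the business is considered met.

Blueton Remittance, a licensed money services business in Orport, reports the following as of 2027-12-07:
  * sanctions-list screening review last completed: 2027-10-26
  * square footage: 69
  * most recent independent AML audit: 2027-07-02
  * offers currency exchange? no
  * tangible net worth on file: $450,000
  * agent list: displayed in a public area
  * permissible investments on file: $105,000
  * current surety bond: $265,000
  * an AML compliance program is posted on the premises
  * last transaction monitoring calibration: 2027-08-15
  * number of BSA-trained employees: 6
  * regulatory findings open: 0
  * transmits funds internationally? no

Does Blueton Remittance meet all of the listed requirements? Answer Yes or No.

1. agent list present → met
2. BSA-trained employees 6 ≥ 4 → met
3. sanctions-list screening review 42 days ago vs limit 45 → met
4. tangible net worth $450,000 ≥ $450,000 → met
5. regulatory findings open 0 ≤ 4 → met
6. permissible investments $105,000 ≥ $100,000 → met
7. AML compliance program present → met
8. independent AML audit 158 days ago vs limit 180 → met
9. transaction monitoring calibration 114 days ago vs limit 120 → met
10. condition 'offers currency exchange' does not hold → requirement n/a → met
11. surety bond $265,000 ≥ $250,000 → met
12. condition 'transmits funds internationally' does not hold → requirement n/a → met
All met.

Yes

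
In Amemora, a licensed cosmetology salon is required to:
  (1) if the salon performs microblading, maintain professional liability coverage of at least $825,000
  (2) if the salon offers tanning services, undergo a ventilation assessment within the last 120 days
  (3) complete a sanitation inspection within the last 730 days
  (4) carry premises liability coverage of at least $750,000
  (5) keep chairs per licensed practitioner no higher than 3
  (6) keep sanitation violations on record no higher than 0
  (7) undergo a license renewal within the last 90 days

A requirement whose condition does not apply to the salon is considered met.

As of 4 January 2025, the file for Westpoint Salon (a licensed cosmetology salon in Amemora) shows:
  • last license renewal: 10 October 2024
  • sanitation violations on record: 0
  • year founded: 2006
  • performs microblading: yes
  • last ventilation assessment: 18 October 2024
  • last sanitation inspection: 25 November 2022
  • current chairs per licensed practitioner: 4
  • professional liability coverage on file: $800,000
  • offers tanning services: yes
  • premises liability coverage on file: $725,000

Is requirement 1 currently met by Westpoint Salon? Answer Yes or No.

1. condition 'performs microblading' holds; professional liability coverage $800,000 < $825,000 → not met

No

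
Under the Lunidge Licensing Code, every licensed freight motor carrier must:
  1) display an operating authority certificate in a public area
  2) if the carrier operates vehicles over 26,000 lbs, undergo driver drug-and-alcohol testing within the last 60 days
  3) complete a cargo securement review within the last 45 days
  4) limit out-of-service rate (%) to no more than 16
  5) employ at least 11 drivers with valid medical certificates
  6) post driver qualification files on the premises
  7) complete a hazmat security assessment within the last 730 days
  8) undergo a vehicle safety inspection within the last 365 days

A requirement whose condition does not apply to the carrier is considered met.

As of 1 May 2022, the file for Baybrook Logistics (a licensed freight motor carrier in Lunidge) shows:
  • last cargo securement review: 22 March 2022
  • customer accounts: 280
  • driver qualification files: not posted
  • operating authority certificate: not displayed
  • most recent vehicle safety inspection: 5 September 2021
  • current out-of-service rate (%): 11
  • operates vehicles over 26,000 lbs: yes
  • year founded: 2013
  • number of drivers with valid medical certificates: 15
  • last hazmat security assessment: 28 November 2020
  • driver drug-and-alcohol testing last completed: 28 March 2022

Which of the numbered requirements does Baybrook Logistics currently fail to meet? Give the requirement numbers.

1, 6

1. operating authority certificate absent → not met
2. condition 'operates vehicles over 26,000 lbs' holds; driver drug-and-alcohol testing 34 days ago vs limit 60 → met
3. cargo securement review 40 days ago vs limit 45 → met
4. out-of-service rate (%) 11 ≤ 16 → met
5. drivers with valid medical certificates 15 ≥ 11 → met
6. driver qualification files absent → not met
7. hazmat security assessment 519 days ago vs limit 730 → met
8. vehicle safety inspection 238 days ago vs limit 365 → met
Not met: 1, 6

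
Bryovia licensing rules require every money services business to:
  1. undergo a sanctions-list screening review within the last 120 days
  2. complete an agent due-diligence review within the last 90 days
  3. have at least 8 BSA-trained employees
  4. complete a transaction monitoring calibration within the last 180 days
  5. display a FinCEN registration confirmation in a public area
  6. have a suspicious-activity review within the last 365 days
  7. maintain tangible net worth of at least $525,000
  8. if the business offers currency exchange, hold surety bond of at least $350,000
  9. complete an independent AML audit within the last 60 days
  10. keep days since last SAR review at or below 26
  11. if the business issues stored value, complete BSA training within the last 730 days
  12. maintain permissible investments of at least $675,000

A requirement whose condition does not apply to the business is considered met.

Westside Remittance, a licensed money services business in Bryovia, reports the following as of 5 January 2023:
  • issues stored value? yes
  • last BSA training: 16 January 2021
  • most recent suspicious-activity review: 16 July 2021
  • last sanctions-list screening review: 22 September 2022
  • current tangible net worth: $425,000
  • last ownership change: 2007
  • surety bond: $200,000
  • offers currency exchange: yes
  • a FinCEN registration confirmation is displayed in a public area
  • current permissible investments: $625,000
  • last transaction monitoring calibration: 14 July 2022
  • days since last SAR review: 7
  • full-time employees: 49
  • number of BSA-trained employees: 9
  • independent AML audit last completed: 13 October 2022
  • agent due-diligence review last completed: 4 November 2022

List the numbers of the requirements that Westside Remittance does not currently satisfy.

6, 7, 8, 9, 12

1. sanctions-list screening review 105 days ago vs limit 120 → met
2. agent due-diligence review 62 days ago vs limit 90 → met
3. BSA-trained employees 9 ≥ 8 → met
4. transaction monitoring calibration 175 days ago vs limit 180 → met
5. FinCEN registration confirmation present → met
6. suspicious-activity review 538 days ago vs limit 365 → not met
7. tangible net worth $425,000 < $525,000 → not met
8. condition 'offers currency exchange' holds; surety bond $200,000 < $350,000 → not met
9. independent AML audit 84 days ago vs limit 60 → not met
10. days since last SAR review 7 ≤ 26 → met
11. condition 'issues stored value' holds; BSA training 719 days ago vs limit 730 → met
12. permissible investments $625,000 < $675,000 → not met
Not met: 6, 7, 8, 9, 12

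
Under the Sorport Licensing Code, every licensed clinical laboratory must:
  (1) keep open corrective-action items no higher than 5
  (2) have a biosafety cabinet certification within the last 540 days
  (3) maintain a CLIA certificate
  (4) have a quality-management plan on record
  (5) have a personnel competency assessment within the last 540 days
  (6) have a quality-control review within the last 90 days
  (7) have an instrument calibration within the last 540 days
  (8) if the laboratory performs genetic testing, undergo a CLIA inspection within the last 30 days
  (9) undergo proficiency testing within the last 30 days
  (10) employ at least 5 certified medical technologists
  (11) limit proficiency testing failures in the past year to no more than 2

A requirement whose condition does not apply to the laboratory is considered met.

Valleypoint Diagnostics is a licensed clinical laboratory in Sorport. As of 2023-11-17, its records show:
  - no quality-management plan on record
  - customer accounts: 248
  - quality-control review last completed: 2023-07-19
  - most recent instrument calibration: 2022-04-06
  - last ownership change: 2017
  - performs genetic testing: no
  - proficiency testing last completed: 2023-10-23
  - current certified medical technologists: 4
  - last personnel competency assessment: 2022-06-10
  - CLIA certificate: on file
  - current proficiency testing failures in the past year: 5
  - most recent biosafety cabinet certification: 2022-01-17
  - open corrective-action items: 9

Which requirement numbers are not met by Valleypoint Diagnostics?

1, 2, 4, 6, 7, 10, 11

1. open corrective-action items 9 > 5 → not met
2. biosafety cabinet certification 669 days ago vs limit 540 → not met
3. CLIA certificate present → met
4. quality-management plan absent → not met
5. personnel competency assessment 525 days ago vs limit 540 → met
6. quality-control review 121 days ago vs limit 90 → not met
7. instrument calibration 590 days ago vs limit 540 → not met
8. condition 'performs genetic testing' does not hold → requirement n/a → met
9. proficiency testing 25 days ago vs limit 30 → met
10. certified medical technologists 4 < 5 → not met
11. proficiency testing failures in the past year 5 > 2 → not met
Not met: 1, 2, 4, 6, 7, 10, 11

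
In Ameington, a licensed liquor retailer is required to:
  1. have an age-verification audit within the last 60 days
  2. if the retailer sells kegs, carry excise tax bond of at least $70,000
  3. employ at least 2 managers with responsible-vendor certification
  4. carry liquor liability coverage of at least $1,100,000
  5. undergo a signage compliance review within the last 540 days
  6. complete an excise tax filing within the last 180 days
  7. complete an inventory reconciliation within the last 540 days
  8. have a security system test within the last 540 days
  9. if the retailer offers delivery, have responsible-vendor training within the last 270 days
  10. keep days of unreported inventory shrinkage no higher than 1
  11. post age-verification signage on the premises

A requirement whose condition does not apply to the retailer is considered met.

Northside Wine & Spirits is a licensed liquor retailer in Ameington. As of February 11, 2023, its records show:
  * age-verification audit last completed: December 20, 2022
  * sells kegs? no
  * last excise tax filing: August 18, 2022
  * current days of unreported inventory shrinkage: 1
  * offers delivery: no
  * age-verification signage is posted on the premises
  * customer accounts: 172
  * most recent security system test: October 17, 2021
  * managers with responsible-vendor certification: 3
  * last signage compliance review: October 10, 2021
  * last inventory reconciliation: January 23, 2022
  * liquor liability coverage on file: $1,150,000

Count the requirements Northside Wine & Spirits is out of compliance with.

0

1. age-verification audit 53 days ago vs limit 60 → met
2. condition 'sells kegs' does not hold → requirement n/a → met
3. managers with responsible-vendor certification 3 ≥ 2 → met
4. liquor liability coverage $1,150,000 ≥ $1,100,000 → met
5. signage compliance review 489 days ago vs limit 540 → met
6. excise tax filing 177 days ago vs limit 180 → met
7. inventory reconciliation 384 days ago vs limit 540 → met
8. security system test 482 days ago vs limit 540 → met
9. condition 'offers delivery' does not hold → requirement n/a → met
10. days of unreported inventory shrinkage 1 ≤ 1 → met
11. age-verification signage present → met
Not met: 0 of 11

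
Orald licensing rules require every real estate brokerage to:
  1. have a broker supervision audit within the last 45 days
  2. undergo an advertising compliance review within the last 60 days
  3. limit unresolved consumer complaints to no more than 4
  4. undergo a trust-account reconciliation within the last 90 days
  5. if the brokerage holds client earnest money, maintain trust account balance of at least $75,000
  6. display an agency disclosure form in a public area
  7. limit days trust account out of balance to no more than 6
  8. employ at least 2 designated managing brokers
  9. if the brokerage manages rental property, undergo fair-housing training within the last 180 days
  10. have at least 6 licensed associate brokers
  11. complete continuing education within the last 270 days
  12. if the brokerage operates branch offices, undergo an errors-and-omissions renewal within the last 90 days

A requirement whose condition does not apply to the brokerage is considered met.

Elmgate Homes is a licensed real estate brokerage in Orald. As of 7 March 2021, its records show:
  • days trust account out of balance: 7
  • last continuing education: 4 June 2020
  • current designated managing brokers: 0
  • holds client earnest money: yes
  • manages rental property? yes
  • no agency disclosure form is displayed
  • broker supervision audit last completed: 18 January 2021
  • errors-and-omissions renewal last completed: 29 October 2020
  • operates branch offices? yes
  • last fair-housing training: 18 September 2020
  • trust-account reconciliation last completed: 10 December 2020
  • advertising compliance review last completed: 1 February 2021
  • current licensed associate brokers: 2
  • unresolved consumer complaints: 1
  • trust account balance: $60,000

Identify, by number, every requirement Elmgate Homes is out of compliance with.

1, 5, 6, 7, 8, 10, 11, 12

1. broker supervision audit 48 days ago vs limit 45 → not met
2. advertising compliance review 34 days ago vs limit 60 → met
3. unresolved consumer complaints 1 ≤ 4 → met
4. trust-account reconciliation 87 days ago vs limit 90 → met
5. condition 'holds client earnest money' holds; trust account balance $60,000 < $75,000 → not met
6. agency disclosure form absent → not met
7. days trust account out of balance 7 > 6 → not met
8. designated managing brokers 0 < 2 → not met
9. condition 'manages rental property' holds; fair-housing training 170 days ago vs limit 180 → met
10. licensed associate brokers 2 < 6 → not met
11. continuing education 276 days ago vs limit 270 → not met
12. condition 'operates branch offices' holds; errors-and-omissions renewal 129 days ago vs limit 90 → not met
Not met: 1, 5, 6, 7, 8, 10, 11, 12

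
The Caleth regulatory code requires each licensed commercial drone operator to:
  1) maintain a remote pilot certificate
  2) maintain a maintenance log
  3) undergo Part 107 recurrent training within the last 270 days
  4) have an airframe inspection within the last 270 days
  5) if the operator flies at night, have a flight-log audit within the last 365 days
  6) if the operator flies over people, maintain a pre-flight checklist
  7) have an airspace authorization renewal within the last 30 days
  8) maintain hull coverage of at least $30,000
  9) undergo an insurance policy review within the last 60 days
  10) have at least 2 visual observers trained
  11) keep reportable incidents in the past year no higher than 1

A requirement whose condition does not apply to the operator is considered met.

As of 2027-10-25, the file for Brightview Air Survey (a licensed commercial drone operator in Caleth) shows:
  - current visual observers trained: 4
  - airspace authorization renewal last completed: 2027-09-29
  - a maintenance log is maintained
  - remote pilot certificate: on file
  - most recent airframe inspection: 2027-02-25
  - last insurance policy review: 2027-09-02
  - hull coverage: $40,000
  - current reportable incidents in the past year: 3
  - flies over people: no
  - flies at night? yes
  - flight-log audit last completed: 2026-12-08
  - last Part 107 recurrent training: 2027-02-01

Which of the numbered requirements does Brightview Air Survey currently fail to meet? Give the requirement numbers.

11

1. remote pilot certificate present → met
2. maintenance log present → met
3. Part 107 recurrent training 266 days ago vs limit 270 → met
4. airframe inspection 242 days ago vs limit 270 → met
5. condition 'flies at night' holds; flight-log audit 321 days ago vs limit 365 → met
6. condition 'flies over people' does not hold → requirement n/a → met
7. airspace authorization renewal 26 days ago vs limit 30 → met
8. hull coverage $40,000 ≥ $30,000 → met
9. insurance policy review 53 days ago vs limit 60 → met
10. visual observers trained 4 ≥ 2 → met
11. reportable incidents in the past year 3 > 1 → not met
Not met: 11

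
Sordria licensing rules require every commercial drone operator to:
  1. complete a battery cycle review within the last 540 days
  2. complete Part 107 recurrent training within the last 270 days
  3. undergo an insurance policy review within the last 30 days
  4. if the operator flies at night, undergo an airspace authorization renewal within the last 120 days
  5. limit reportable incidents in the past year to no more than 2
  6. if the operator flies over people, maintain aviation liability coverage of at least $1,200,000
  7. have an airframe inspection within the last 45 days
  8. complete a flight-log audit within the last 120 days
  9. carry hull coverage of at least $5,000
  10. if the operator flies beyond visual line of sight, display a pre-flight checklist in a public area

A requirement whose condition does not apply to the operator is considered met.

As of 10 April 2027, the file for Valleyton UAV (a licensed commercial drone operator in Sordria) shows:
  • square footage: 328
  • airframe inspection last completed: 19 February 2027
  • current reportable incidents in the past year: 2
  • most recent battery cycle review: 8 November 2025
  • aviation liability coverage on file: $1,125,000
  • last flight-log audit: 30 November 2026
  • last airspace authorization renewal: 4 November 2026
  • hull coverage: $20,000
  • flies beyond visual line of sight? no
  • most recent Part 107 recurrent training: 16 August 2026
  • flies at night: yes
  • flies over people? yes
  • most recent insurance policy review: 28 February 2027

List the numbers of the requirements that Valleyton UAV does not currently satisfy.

3, 4, 6, 7, 8

1. battery cycle review 518 days ago vs limit 540 → met
2. Part 107 recurrent training 237 days ago vs limit 270 → met
3. insurance policy review 41 days ago vs limit 30 → not met
4. condition 'flies at night' holds; airspace authorization renewal 157 days ago vs limit 120 → not met
5. reportable incidents in the past year 2 ≤ 2 → met
6. condition 'flies over people' holds; aviation liability coverage $1,125,000 < $1,200,000 → not met
7. airframe inspection 50 days ago vs limit 45 → not met
8. flight-log audit 131 days ago vs limit 120 → not met
9. hull coverage $20,000 ≥ $5,000 → met
10. condition 'flies beyond visual line of sight' does not hold → requirement n/a → met
Not met: 3, 4, 6, 7, 8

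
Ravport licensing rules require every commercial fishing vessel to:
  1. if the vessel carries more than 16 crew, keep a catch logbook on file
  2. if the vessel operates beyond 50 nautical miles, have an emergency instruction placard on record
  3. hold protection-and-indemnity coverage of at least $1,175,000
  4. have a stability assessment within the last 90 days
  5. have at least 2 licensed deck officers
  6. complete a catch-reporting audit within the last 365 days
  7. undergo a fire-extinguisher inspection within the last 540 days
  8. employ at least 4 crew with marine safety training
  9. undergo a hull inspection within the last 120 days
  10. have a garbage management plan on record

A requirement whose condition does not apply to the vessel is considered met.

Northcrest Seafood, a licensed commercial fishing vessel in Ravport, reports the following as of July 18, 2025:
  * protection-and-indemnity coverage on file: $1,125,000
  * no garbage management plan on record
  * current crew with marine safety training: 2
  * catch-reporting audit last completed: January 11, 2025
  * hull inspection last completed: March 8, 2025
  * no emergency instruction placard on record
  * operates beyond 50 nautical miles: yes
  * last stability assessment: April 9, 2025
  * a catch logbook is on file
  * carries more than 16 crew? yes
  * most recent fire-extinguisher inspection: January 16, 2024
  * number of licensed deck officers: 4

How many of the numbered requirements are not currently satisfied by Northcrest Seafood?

7

1. condition 'carries more than 16 crew' holds; catch logbook present → met
2. condition 'operates beyond 50 nautical miles' holds; emergency instruction placard absent → not met
3. protection-and-indemnity coverage $1,125,000 < $1,175,000 → not met
4. stability assessment 100 days ago vs limit 90 → not met
5. licensed deck officers 4 ≥ 2 → met
6. catch-reporting audit 188 days ago vs limit 365 → met
7. fire-extinguisher inspection 549 days ago vs limit 540 → not met
8. crew with marine safety training 2 < 4 → not met
9. hull inspection 132 days ago vs limit 120 → not met
10. garbage management plan absent → not met
Not met: 7 of 10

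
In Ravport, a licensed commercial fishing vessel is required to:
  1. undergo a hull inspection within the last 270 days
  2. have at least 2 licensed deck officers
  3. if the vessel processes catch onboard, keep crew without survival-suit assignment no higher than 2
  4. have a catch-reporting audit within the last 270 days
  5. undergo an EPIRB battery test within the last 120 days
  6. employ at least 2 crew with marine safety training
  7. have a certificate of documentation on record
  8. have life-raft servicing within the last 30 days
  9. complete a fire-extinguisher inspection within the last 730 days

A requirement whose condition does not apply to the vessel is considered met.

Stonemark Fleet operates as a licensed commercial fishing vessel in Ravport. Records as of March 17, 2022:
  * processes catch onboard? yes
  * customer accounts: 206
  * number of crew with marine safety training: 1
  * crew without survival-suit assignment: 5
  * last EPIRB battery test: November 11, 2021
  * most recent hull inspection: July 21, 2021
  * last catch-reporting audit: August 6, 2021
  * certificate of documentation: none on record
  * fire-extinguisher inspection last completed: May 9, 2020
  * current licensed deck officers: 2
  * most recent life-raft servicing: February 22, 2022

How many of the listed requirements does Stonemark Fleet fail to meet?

4

1. hull inspection 239 days ago vs limit 270 → met
2. licensed deck officers 2 ≥ 2 → met
3. condition 'processes catch onboard' holds; crew without survival-suit assignment 5 > 2 → not met
4. catch-reporting audit 223 days ago vs limit 270 → met
5. EPIRB battery test 126 days ago vs limit 120 → not met
6. crew with marine safety training 1 < 2 → not met
7. certificate of documentation absent → not met
8. life-raft servicing 23 days ago vs limit 30 → met
9. fire-extinguisher inspection 677 days ago vs limit 730 → met
Not met: 4 of 9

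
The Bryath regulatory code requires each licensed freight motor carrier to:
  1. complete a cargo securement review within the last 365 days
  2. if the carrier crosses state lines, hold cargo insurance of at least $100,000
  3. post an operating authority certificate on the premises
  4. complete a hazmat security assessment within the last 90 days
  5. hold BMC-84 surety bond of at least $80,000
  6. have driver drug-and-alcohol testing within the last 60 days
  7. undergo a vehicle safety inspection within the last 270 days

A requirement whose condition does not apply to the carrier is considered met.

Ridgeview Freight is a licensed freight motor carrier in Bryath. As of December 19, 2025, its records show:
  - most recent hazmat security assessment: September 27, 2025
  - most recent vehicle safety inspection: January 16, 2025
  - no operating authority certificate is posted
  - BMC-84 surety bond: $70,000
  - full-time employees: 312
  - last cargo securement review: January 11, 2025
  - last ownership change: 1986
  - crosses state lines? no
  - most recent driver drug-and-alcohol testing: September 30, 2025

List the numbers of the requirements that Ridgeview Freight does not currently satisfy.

1. cargo securement review 342 days ago vs limit 365 → met
2. condition 'crosses state lines' does not hold → requirement n/a → met
3. operating authority certificate absent → not met
4. hazmat security assessment 83 days ago vs limit 90 → met
5. BMC-84 surety bond $70,000 < $80,000 → not met
6. driver drug-and-alcohol testing 80 days ago vs limit 60 → not met
7. vehicle safety inspection 337 days ago vs limit 270 → not met
Not met: 3, 5, 6, 7

3, 5, 6, 7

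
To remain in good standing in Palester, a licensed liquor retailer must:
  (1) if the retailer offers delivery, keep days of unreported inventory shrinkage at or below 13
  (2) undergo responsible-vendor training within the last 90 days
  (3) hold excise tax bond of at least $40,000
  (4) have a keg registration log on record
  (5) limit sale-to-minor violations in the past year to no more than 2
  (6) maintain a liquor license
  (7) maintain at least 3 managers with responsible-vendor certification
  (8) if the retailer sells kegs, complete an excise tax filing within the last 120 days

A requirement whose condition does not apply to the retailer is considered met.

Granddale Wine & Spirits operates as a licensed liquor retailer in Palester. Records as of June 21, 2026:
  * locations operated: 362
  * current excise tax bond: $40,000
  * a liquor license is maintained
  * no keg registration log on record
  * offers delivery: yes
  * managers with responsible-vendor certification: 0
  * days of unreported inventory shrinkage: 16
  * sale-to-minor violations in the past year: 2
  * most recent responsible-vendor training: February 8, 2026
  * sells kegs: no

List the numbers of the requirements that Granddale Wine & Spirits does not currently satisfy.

1, 2, 4, 7

1. condition 'offers delivery' holds; days of unreported inventory shrinkage 16 > 13 → not met
2. responsible-vendor training 133 days ago vs limit 90 → not met
3. excise tax bond $40,000 ≥ $40,000 → met
4. keg registration log absent → not met
5. sale-to-minor violations in the past year 2 ≤ 2 → met
6. liquor license present → met
7. managers with responsible-vendor certification 0 < 3 → not met
8. condition 'sells kegs' does not hold → requirement n/a → met
Not met: 1, 2, 4, 7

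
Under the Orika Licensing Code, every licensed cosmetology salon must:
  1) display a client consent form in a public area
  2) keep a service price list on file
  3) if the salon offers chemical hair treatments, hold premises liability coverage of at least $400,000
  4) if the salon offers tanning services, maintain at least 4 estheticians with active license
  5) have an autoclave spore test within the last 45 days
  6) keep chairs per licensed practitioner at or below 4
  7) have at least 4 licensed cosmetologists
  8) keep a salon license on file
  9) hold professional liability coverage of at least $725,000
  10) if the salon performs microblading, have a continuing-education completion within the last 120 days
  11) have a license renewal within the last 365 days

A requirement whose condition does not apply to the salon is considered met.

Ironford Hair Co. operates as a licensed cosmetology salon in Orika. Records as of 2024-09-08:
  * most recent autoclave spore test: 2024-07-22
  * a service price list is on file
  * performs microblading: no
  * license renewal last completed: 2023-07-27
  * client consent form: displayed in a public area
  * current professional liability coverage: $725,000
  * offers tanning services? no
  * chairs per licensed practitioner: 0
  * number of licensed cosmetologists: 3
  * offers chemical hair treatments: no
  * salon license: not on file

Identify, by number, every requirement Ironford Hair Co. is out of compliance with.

5, 7, 8, 11

1. client consent form present → met
2. service price list present → met
3. condition 'offers chemical hair treatments' does not hold → requirement n/a → met
4. condition 'offers tanning services' does not hold → requirement n/a → met
5. autoclave spore test 48 days ago vs limit 45 → not met
6. chairs per licensed practitioner 0 ≤ 4 → met
7. licensed cosmetologists 3 < 4 → not met
8. salon license absent → not met
9. professional liability coverage $725,000 ≥ $725,000 → met
10. condition 'performs microblading' does not hold → requirement n/a → met
11. license renewal 409 days ago vs limit 365 → not met
Not met: 5, 7, 8, 11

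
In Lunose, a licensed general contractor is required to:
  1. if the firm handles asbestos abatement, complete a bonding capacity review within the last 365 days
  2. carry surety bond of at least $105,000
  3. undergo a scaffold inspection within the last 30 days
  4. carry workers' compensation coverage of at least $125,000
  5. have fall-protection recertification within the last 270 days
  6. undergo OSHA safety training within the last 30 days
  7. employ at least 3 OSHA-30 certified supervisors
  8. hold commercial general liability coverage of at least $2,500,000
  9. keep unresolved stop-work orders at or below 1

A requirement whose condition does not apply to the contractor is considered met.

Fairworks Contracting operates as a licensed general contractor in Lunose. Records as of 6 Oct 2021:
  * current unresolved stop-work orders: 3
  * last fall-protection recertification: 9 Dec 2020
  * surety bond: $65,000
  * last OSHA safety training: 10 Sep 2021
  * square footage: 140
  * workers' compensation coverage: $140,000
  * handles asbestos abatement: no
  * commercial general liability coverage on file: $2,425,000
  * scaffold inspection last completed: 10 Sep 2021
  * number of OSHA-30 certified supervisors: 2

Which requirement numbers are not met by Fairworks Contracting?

2, 5, 7, 8, 9

1. condition 'handles asbestos abatement' does not hold → requirement n/a → met
2. surety bond $65,000 < $105,000 → not met
3. scaffold inspection 26 days ago vs limit 30 → met
4. workers' compensation coverage $140,000 ≥ $125,000 → met
5. fall-protection recertification 301 days ago vs limit 270 → not met
6. OSHA safety training 26 days ago vs limit 30 → met
7. OSHA-30 certified supervisors 2 < 3 → not met
8. commercial general liability coverage $2,425,000 < $2,500,000 → not met
9. unresolved stop-work orders 3 > 1 → not met
Not met: 2, 5, 7, 8, 9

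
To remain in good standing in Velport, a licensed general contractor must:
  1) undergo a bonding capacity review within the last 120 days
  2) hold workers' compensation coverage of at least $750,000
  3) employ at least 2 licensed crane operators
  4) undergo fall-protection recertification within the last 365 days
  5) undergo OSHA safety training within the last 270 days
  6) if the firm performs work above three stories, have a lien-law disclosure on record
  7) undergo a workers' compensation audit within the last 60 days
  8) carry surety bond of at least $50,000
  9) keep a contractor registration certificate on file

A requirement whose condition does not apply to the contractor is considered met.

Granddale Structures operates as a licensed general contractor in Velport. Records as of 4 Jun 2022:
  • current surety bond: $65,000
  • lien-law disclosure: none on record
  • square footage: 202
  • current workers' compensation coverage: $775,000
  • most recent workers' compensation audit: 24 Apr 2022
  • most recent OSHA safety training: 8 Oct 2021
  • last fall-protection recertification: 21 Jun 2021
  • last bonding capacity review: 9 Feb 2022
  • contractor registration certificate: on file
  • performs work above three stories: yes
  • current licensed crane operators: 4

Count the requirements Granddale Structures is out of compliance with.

1

1. bonding capacity review 115 days ago vs limit 120 → met
2. workers' compensation coverage $775,000 ≥ $750,000 → met
3. licensed crane operators 4 ≥ 2 → met
4. fall-protection recertification 348 days ago vs limit 365 → met
5. OSHA safety training 239 days ago vs limit 270 → met
6. condition 'performs work above three stories' holds; lien-law disclosure absent → not met
7. workers' compensation audit 41 days ago vs limit 60 → met
8. surety bond $65,000 ≥ $50,000 → met
9. contractor registration certificate present → met
Not met: 1 of 9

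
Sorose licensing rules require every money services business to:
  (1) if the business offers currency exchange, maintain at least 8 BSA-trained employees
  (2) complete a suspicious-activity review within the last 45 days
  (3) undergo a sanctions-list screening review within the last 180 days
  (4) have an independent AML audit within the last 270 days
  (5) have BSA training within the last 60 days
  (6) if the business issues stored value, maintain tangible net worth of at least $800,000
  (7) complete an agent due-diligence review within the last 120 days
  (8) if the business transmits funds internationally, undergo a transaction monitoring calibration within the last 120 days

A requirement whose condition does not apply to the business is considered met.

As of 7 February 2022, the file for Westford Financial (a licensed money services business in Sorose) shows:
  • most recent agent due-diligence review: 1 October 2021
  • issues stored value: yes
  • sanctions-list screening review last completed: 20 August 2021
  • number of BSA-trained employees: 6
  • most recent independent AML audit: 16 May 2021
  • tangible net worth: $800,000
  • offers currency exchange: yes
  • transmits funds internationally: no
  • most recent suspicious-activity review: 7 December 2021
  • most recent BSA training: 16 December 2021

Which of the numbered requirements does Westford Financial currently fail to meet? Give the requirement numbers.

1, 2, 7

1. condition 'offers currency exchange' holds; BSA-trained employees 6 < 8 → not met
2. suspicious-activity review 62 days ago vs limit 45 → not met
3. sanctions-list screening review 171 days ago vs limit 180 → met
4. independent AML audit 267 days ago vs limit 270 → met
5. BSA training 53 days ago vs limit 60 → met
6. condition 'issues stored value' holds; tangible net worth $800,000 ≥ $800,000 → met
7. agent due-diligence review 129 days ago vs limit 120 → not met
8. condition 'transmits funds internationally' does not hold → requirement n/a → met
Not met: 1, 2, 7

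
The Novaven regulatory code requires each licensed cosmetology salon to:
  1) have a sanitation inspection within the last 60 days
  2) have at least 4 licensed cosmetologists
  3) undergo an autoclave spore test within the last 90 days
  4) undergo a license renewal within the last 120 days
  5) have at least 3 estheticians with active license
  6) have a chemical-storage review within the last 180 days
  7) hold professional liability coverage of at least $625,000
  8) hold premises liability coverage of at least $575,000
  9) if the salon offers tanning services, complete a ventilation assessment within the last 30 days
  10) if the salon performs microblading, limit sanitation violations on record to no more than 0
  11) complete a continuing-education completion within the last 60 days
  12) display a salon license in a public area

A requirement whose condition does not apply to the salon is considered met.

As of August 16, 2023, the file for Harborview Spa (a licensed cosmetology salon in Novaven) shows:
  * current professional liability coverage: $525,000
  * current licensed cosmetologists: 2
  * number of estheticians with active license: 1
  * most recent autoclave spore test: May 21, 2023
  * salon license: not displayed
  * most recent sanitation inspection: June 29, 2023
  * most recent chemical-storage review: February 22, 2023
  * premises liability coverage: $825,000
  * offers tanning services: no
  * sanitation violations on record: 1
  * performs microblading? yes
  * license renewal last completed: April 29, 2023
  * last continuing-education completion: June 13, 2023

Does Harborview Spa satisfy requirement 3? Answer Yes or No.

Yes

3. autoclave spore test 87 days ago vs limit 90 → met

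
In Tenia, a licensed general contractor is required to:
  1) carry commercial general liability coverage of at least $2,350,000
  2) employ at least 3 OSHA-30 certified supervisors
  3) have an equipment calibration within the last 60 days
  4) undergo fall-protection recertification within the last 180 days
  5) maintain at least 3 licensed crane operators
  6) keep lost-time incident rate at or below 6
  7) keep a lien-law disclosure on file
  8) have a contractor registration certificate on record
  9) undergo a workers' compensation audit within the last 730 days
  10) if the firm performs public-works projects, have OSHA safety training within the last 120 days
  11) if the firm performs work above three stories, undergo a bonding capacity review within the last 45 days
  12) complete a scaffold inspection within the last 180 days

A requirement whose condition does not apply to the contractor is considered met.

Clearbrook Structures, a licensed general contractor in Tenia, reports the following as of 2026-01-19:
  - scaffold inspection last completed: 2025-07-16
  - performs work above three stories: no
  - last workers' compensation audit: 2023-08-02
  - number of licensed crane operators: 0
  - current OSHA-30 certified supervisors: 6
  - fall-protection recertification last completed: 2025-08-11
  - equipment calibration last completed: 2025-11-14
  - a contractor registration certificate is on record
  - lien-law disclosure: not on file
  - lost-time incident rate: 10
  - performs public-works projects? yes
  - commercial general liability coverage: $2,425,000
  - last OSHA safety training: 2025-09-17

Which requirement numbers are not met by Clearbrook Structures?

1. commercial general liability coverage $2,425,000 ≥ $2,350,000 → met
2. OSHA-30 certified supervisors 6 ≥ 3 → met
3. equipment calibration 66 days ago vs limit 60 → not met
4. fall-protection recertification 161 days ago vs limit 180 → met
5. licensed crane operators 0 < 3 → not met
6. lost-time incident rate 10 > 6 → not met
7. lien-law disclosure absent → not met
8. contractor registration certificate present → met
9. workers' compensation audit 901 days ago vs limit 730 → not met
10. condition 'performs public-works projects' holds; OSHA safety training 124 days ago vs limit 120 → not met
11. condition 'performs work above three stories' does not hold → requirement n/a → met
12. scaffold inspection 187 days ago vs limit 180 → not met
Not met: 3, 5, 6, 7, 9, 10, 12

3, 5, 6, 7, 9, 10, 12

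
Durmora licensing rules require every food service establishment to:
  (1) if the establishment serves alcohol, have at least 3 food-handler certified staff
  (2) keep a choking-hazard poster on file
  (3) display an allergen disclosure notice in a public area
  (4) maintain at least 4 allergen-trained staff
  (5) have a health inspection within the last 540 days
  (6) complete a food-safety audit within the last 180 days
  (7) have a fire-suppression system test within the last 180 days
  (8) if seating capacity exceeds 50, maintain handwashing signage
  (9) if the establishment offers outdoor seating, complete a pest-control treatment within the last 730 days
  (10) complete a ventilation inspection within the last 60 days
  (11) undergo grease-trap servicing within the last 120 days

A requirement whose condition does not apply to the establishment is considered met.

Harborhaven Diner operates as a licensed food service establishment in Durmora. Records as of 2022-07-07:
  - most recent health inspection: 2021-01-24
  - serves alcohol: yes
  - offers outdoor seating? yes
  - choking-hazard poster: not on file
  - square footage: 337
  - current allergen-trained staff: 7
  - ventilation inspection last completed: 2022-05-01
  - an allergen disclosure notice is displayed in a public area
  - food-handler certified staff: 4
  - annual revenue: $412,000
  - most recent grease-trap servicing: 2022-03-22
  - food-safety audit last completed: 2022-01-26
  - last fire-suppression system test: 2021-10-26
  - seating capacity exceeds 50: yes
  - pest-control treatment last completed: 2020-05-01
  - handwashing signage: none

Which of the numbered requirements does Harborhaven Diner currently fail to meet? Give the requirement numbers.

2, 7, 8, 9, 10

1. condition 'serves alcohol' holds; food-handler certified staff 4 ≥ 3 → met
2. choking-hazard poster absent → not met
3. allergen disclosure notice present → met
4. allergen-trained staff 7 ≥ 4 → met
5. health inspection 529 days ago vs limit 540 → met
6. food-safety audit 162 days ago vs limit 180 → met
7. fire-suppression system test 254 days ago vs limit 180 → not met
8. condition 'seating capacity exceeds 50' holds; handwashing signage absent → not met
9. condition 'offers outdoor seating' holds; pest-control treatment 797 days ago vs limit 730 → not met
10. ventilation inspection 67 days ago vs limit 60 → not met
11. grease-trap servicing 107 days ago vs limit 120 → met
Not met: 2, 7, 8, 9, 10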